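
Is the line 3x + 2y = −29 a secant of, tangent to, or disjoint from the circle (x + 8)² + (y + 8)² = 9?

Substituting the line into the circle gives 13x² + 142x + 389 = 0.
Discriminant = (142)² − 4·13·(389) = −64 < 0.
No real roots: the line does not meet the circle.

disjoint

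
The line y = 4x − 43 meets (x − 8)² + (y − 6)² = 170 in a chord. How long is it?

Express y = 4x − 43 and substitute into the circle:
17x² − 408x + 2295 = 0  ⟹  x² − 24x + 135 = 0
x = 15 or x = 9, giving (15, 17) and (9, −7).
Chord length = distance between (15, 17) and (9, −7) = √612 = 6√17.

6√17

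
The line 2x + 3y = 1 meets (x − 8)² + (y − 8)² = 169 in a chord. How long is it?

4√13

The distance from (8, 8) to the line is 39/√13, and r² = 169.
Chord = 2√(r² − d²) = 2·√(52) = 4√13.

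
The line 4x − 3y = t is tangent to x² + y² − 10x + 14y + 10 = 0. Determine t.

t = 1 or t = 81

For a tangent, require d(centre, line) = r = 8.
|4·5 − 3·(−7) − t| / √25 = 8
|t − (41)| = 8·5, so t = 81 or t = 1.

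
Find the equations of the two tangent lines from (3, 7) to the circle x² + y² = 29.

Write the tangent as mx − y + (7 − m·(3)) = 0 and set its distance from the centre to √29:
[m·(−3) − (−7)]² = 29(m² + 1)
10m² + 21m − 10 = 0, so m = −5/2 or m = 2/5.
With m = −5/2: 5x + 2y = 29. With m = 2/5: 2x − 5y = −29.

5x + 2y = 29 and 2x − 5y = −29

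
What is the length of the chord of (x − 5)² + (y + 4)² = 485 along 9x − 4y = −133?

2√97

Substitute y = (133 + 9x)/4:
97x² + 2522x + 14841 = 0  ⟹  x² + 26x + 153 = 0
x = −9 or x = −17, giving (−9, 13) and (−17, −5).
|(−9, 13) − (−17, −5)| = √((8)² + (18)²) = 2√97.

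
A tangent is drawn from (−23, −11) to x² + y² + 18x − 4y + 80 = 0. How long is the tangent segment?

6√10

The centre is (−9, 2) and r = √5. The square of the distance from P to the centre is 196 + 169 = 365.
The tangent meets the radius at right angles, so tangent² = |PO|² − r² = 365 − 5 = 360.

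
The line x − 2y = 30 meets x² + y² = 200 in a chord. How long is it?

4√5

The distance from (0, 0) to the line is 30/√5, and r² = 200.
Half the chord is √(r² − d²) = √(20), so the full chord is 4√5.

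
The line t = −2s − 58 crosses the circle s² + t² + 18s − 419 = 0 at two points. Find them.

(−31, 4) and (−19, −20)

Substitute t = −2s − 58:
5s² + 250s + 2945 = 0  ⟹  s² + 50s + 589 = 0
s = −19 or s = −31, giving (−19, −20) and (−31, 4).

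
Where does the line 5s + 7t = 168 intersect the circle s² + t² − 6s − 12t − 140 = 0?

(7, 19) and (14, 14)

From the line, t = (168 − 5s)/7. Substituting:
74s² − 1554s + 7252 = 0  ⟹  s² − 21s + 98 = 0
s = 14 or s = 7, giving (14, 14) and (7, 19).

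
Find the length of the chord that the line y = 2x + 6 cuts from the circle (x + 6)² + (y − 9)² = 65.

The distance from (−6, 9) to the line is 15/√5, and r² = 65.
Chord = 2√(r² − d²) = 2·√(20) = 4√5.

4√5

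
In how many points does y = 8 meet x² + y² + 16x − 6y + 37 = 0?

2

Substituting the line into the circle gives x² + 16x + 53 = 0.
Δ = 256 − 212 = 44.
Two real roots: the line is a secant.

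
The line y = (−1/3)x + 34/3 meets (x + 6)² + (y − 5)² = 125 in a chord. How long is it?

5√10

The distance from (−6, 5) to the line is 25/√10, and r² = 125.
Chord = 2√(r² − d²) = 2·√(125/2) = 5√10.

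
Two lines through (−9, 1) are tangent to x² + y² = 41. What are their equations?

4x − 5y = −41 and 5x + 4y = −41

A line y − (1) = m(x − (−9)) is tangent when its distance from (0, 0) is √41:
[m·(9) − (−1)]² = 41(m² + 1)
20m² + 9m − 20 = 0, so m = 4/5 or m = −5/4.
With m = 4/5: 4x − 5y = −41. With m = −5/4: 5x + 4y = −41.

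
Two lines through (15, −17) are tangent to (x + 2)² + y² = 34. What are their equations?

A line y − (−17) = m(x − (15)) is tangent when its distance from (−2, 0) is √34:
[m·(−17) − (17)]² = 34(m² + 1)
15m² + 34m + 15 = 0, so m = −5/3 or m = −3/5.
With m = −5/3: 5x + 3y = 24. With m = −3/5: 3x + 5y = −40.

5x + 3y = 24 and 3x + 5y = −40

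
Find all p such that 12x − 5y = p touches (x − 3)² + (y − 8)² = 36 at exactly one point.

p = −82 or p = 74

For a tangent, require d(centre, line) = r = 6.
|12·3 − 5·8 − p| / √169 = 6
|p − (−4)| = 6·13, so p = 74 or p = −82.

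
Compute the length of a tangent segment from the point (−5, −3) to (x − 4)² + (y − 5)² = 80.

√65

With centre O = (4, 5), |OP|² = 145 and r² = 80.
Power of the point: PT² = |PO|² − r² = 65, so PT = √65.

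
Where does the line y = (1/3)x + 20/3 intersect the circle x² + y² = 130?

(−11, 3) and (7, 9)

From the line, y = (20 + x)/3. Substituting:
10x² + 40x − 770 = 0  ⟹  x² + 4x − 77 = 0
x = 7 or x = −11, giving (7, 9) and (−11, 3).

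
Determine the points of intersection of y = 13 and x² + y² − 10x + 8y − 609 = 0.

Substitute y = 13:
x² − 10x − 336 = 0
x = 24 or x = −14, giving (24, 13) and (−14, 13).

(−14, 13) and (24, 13)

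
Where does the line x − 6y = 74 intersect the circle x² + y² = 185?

(−4, −13) and (8, −11)

From the line, y = (−74 + x)/6. Substituting:
37x² − 148x − 1184 = 0  ⟹  x² − 4x − 32 = 0
x = 8 or x = −4, giving (8, −11) and (−4, −13).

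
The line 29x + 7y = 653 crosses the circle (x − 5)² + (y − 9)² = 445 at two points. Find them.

From the line, y = (653 − 29x)/7. Substituting:
890x² − 34710x + 327520 = 0  ⟹  x² − 39x + 368 = 0
x = 23 or x = 16, giving (23, −2) and (16, 27).

(16, 27) and (23, −2)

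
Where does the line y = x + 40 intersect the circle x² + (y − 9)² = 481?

(−16, 24) and (−15, 25)

Express y = x + 40 and substitute into the circle:
2x² + 62x + 480 = 0  ⟹  x² + 31x + 240 = 0
x = −15 or x = −16, giving (−15, 25) and (−16, 24).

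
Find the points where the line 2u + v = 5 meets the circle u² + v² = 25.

(0, 5) and (4, −3)

Express v = −2u + 5 and substitute into the circle:
5u² − 20u = 0  ⟹  u² − 4u = 0
u = 4 or u = 0, giving (4, −3) and (0, 5).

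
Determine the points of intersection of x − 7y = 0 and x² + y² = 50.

(−7, −1) and (7, 1)

From the line, y = (x)/7. Substituting:
50x² − 2450 = 0  ⟹  x² − 49 = 0
x = 7 or x = −7, giving (7, 1) and (−7, −1).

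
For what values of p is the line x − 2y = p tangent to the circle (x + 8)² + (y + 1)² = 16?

p = −6 ± 4√5

The line touches the circle iff its distance from (−8, −1) is 4:
|1·(−8) − 2·(−1) − p| / √5 = 4
|p − (−6)| = 4√5.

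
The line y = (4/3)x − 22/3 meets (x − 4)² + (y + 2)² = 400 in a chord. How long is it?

40

Express y = (−22 + 4x)/3 and substitute into the circle:
25x² − 200x − 3200 = 0  ⟹  x² − 8x − 128 = 0
x = 16 or x = −8, giving (16, 14) and (−8, −18).
|(16, 14) − (−8, −18)| = √((24)² + (32)²) = 40.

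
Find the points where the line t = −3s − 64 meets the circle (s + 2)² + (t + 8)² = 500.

(−22, 2) and (−12, −28)

From the line, t = −3s − 64. Substituting:
10s² + 340s + 2640 = 0  ⟹  s² + 34s + 264 = 0
s = −12 or s = −22, giving (−12, −28) and (−22, 2).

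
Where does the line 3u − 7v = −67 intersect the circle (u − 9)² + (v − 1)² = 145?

From the line, v = (67 + 3u)/7. Substituting:
58u² − 522u + 464 = 0  ⟹  u² − 9u + 8 = 0
u = 8 or u = 1, giving (8, 13) and (1, 10).

(1, 10) and (8, 13)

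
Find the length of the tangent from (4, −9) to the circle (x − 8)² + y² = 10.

With centre O = (8, 0), |OP|² = 97 and r² = 10.
The tangent meets the radius at right angles, so tangent² = |PO|² − r² = 97 − 10 = 87.

√87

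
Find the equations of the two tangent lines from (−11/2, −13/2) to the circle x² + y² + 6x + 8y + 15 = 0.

A line y − (−13/2) = m(x − (−11/2)) is tangent when its distance from (−3, −4) is √10:
(5/2m − (5/2))² = 10(m² + 1)
3m² + 10m + 3 = 0, so m = −3 or m = −1/3.
Through (−11/2, −13/2) these give 3x + y = −23 and x + 3y = −25.

3x + y = −23 and x + 3y = −25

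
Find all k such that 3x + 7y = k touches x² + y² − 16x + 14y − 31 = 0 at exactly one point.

The line touches the circle iff its distance from (8, −7) is 12:
|3·8 + 7·(−7) − k| / √58 = 12
|k − (−25)| = 12√58.

k = −25 ± 12√58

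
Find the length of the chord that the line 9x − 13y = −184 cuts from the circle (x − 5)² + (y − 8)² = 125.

5√10

From the line, y = (184 + 9x)/13. Substituting:
250x² − 250x − 10500 = 0  ⟹  x² − x − 42 = 0
x = 7 or x = −6, giving (7, 19) and (−6, 10).
Chord length = distance between (7, 19) and (−6, 10) = √250 = 5√10.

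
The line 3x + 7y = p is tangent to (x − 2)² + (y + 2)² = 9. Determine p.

For a tangent, require d(centre, line) = r = 3.
|3·2 + 7·(−2) − p| / √58 = 3
|p − (−8)| = 3√58.

p = −8 ± 3√58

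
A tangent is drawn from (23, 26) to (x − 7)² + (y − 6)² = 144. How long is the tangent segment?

The centre is (7, 6) and r = 12. The square of the distance from P to the centre is 256 + 400 = 656.
The tangent meets the radius at right angles, so tangent² = |PO|² − r² = 656 − 144 = 512.

16√2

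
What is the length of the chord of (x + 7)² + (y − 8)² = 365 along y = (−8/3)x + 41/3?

4√73

Substitute y = (41 − 8x)/3:
73x² − 146x − 2555 = 0  ⟹  x² − 2x − 35 = 0
x = 7 or x = −5, giving (7, −5) and (−5, 27).
Chord length = distance between (7, −5) and (−5, 27) = √1168 = 4√73.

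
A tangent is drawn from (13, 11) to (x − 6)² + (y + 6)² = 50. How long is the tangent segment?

12√2

Centre (6, −6), r² = 50. |PO|² = (7)² + (17)² = 338.
By the tangent–radius right angle, tangent length = √(|PO|² − r²) = √288 = 12√2.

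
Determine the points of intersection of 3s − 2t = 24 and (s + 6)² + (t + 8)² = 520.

From the line, t = (−24 + 3s)/2. Substituting:
13s² − 1872 = 0  ⟹  s² − 144 = 0
s = 12 or s = −12, giving (12, 6) and (−12, −30).

(−12, −30) and (12, 6)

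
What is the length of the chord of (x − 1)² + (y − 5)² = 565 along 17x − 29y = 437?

Substitute y = (−437 + 17x)/29:
1130x² − 21470x − 135600 = 0  ⟹  x² − 19x − 120 = 0
x = 24 or x = −5, giving (24, −1) and (−5, −18).
|(24, −1) − (−5, −18)| = √((29)² + (17)²) = √1130.

√1130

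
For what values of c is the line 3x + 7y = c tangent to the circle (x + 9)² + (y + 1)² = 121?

c = −34 ± 11√58

For a tangent, require d(centre, line) = r = 11.
|3·(−9) + 7·(−1) − c| / √58 = 11
|c − (−34)| = 11√58.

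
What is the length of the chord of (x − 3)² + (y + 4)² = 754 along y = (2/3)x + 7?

From the line, y = (21 + 2x)/3. Substituting:
13x² + 78x − 5616 = 0  ⟹  x² + 6x − 432 = 0
x = 18 or x = −24, giving (18, 19) and (−24, −9).
Chord length = distance between (18, 19) and (−24, −9) = √2548 = 14√13.

14√13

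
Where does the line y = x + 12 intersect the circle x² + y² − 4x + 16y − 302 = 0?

Substitute y = x + 12:
2x² + 36x + 34 = 0  ⟹  x² + 18x + 17 = 0
x = −1 or x = −17, giving (−1, 11) and (−17, −5).

(−17, −5) and (−1, 11)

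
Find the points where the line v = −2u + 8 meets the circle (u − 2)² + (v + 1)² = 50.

Substitute v = −2u + 8:
5u² − 40u + 35 = 0  ⟹  u² − 8u + 7 = 0
u = 7 or u = 1, giving (7, −6) and (1, 6).

(1, 6) and (7, −6)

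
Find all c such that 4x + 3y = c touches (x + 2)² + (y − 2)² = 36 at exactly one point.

c = −32 or c = 28

The line touches the circle iff its distance from (−2, 2) is 6:
|4·(−2) + 3·2 − c| / √25 = 6
|c − (−2)| = 6·5, so c = 28 or c = −32.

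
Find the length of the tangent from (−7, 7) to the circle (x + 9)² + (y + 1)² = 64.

Centre (−9, −1), r² = 64. |PO|² = (2)² + (8)² = 68.
By the tangent–radius right angle, tangent length = √(|PO|² − r²) = √4 = 2.

2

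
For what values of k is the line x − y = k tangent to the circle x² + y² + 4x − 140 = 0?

Tangency holds when the distance from the centre (−2, 0) to the line equals the radius 12:
|1·(−2) − 1·0 − k| / √2 = 12
|k − (−2)| = 12√2.

k = −2 ± 12√2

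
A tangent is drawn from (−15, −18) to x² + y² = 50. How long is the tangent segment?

√499

Centre (0, 0), r² = 50. |PO|² = (−15)² + (−18)² = 549.
By the tangent–radius right angle, tangent length = √(|PO|² − r²) = √499.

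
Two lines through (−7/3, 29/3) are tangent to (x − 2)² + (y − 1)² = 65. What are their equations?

Let a tangent through (−7/3, 29/3) have slope m. Its distance from (2, 1) must equal √65:
[m·(13/3) − (−26/3)]² = 65(m² + 1)
32m² − 52m − 7 = 0, so m = −1/8 or m = 7/4.
With m = −1/8: x + 8y = 75. With m = 7/4: 7x − 4y = −55.

x + 8y = 75 and 7x − 4y = −55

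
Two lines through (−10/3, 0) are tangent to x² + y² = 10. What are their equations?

3x + y = −10 and 3x − y = −10

Let a tangent through (−10/3, 0) have slope m. Its distance from (0, 0) must equal √10:
[m·(10/3) − (0)]² = 10(m² + 1)
m² − 9 = 0, so m = −3 or m = 3.
With m = −3: 3x + y = −10. With m = 3: 3x − y = −10.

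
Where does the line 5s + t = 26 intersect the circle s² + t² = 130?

(3, 11) and (7, −9)

Substitute t = −5s + 26:
26s² − 260s + 546 = 0  ⟹  s² − 10s + 21 = 0
s = 7 or s = 3, giving (7, −9) and (3, 11).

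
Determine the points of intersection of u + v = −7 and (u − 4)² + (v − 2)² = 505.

From the line, v = −u − 7. Substituting:
2u² + 10u − 408 = 0  ⟹  u² + 5u − 204 = 0
u = 12 or u = −17, giving (12, −19) and (−17, 10).

(−17, 10) and (12, −19)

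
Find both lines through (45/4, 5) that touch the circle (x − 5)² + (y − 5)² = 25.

A line y − (5) = m(x − (45/4)) is tangent when its distance from (5, 5) is 5:
(−25/4m − (0))² = 25(m² + 1)
9m² − 16 = 0, so m = 4/3 or m = −4/3.
Through (45/4, 5) these give 4x − 3y = 30 and 4x + 3y = 60.

4x − 3y = 30 and 4x + 3y = 60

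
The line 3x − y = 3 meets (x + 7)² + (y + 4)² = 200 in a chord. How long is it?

8√10

The distance from (−7, −4) to the line is 20/√10, and r² = 200.
Chord = 2√(r² − d²) = 2·√(160) = 8√10.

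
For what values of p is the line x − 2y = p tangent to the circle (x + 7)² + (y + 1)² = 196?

p = −5 ± 14√5

For a tangent, require d(centre, line) = r = 14.
|1·(−7) − 2·(−1) − p| / √5 = 14
|p − (−5)| = 14√5.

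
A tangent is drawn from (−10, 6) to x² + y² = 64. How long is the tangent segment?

6√2

Centre (0, 0), r² = 64. |PO|² = (−10)² + (6)² = 136.
Power of the point: PT² = |PO|² − r² = 72, so PT = 6√2.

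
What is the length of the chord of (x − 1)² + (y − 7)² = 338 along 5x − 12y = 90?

26

From the line, y = (−90 + 5x)/12. Substituting:
169x² − 2028x − 18252 = 0  ⟹  x² − 12x − 108 = 0
x = 18 or x = −6, giving (18, 0) and (−6, −10).
Chord length = distance between (18, 0) and (−6, −10) = √676 = 26.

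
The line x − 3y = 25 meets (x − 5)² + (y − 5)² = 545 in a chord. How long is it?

From the line, y = (−25 + x)/3. Substituting:
10x² − 170x − 3080 = 0  ⟹  x² − 17x − 308 = 0
x = 28 or x = −11, giving (28, 1) and (−11, −12).
|(28, 1) − (−11, −12)| = √((39)² + (13)²) = 13√10.

13√10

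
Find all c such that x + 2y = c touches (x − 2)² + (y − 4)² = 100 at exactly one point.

c = 10 ± 10√5

Tangency holds when the distance from the centre (2, 4) to the line equals the radius 10:
|1·2 + 2·4 − c| / √5 = 10
|c − (10)| = 10√5.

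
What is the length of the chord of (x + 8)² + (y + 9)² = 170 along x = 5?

2

Centre (−8, −9), r² = 170. Perpendicular distance d from centre to line = |−13| / √1 = 13.
Chord = 2√(r² − d²) = 2·√(1) = 2.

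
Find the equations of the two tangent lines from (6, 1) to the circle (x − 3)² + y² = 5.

2x − y = 11 and x + 2y = 8

Write the tangent as mx − y + (1 − m·(6)) = 0 and set its distance from the centre to √5:
(−3m − (−1))² = 5(m² + 1)
2m² − 3m − 2 = 0, so m = 2 or m = −1/2.
With m = 2: 2x − y = 11. With m = −1/2: x + 2y = 8.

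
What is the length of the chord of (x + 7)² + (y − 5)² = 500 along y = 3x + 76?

10√10

From the line, y = 3x + 76. Substituting:
10x² + 440x + 4590 = 0  ⟹  x² + 44x + 459 = 0
x = −17 or x = −27, giving (−17, 25) and (−27, −5).
Chord length = distance between (−17, 25) and (−27, −5) = √1000 = 10√10.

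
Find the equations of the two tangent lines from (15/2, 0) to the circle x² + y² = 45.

A line y − (0) = m(x − (15/2)) is tangent when its distance from (0, 0) is 3√5:
(−15/2m − (0))² = 45(m² + 1)
m² − 4 = 0, so m = 2 or m = −2.
Through (15/2, 0) these give 2x − y = 15 and 2x + y = 15.

2x − y = 15 and 2x + y = 15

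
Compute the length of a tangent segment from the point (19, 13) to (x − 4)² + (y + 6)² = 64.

3√58

With centre O = (4, −6), |OP|² = 586 and r² = 64.
The tangent meets the radius at right angles, so tangent² = |PO|² − r² = 586 − 64 = 522.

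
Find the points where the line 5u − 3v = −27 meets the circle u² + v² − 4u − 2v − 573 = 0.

(−15, −16) and (9, 24)

From the line, v = (27 + 5u)/3. Substituting:
34u² + 204u − 4590 = 0  ⟹  u² + 6u − 135 = 0
u = 9 or u = −15, giving (9, 24) and (−15, −16).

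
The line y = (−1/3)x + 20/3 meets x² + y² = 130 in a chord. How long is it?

Substitute y = (20 − x)/3:
10x² − 40x − 770 = 0  ⟹  x² − 4x − 77 = 0
x = 11 or x = −7, giving (11, 3) and (−7, 9).
|(11, 3) − (−7, 9)| = √((18)² + (−6)²) = 6√10.

6√10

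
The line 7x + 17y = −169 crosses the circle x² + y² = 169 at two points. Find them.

Express y = (−169 − 7x)/17 and substitute into the circle:
338x² + 2366x − 20280 = 0  ⟹  x² + 7x − 60 = 0
x = 5 or x = −12, giving (5, −12) and (−12, −5).

(−12, −5) and (5, −12)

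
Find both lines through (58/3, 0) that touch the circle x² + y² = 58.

A line y − (0) = m(x − (58/3)) is tangent when its distance from (0, 0) is √58:
(−58/3m − (0))² = 58(m² + 1)
49m² − 9 = 0, so m = −3/7 or m = 3/7.
Through (58/3, 0) these give 3x + 7y = 58 and 3x − 7y = 58.

3x + 7y = 58 and 3x − 7y = 58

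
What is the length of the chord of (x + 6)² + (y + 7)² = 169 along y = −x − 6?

Express y = −x − 6 and substitute into the circle:
2x² + 10x − 132 = 0  ⟹  x² + 5x − 66 = 0
x = 6 or x = −11, giving (6, −12) and (−11, 5).
Chord length = distance between (6, −12) and (−11, 5) = √578 = 17√2.

17√2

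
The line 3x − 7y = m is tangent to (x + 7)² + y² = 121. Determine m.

m = −21 ± 11√58

The line touches the circle iff its distance from (−7, 0) is 11:
|3·(−7) − 7·0 − m| / √58 = 11
|m − (−21)| = 11√58.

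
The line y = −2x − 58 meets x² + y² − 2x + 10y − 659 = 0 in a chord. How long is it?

8√5

Substitute y = −2x − 58:
5x² + 210x + 2125 = 0  ⟹  x² + 42x + 425 = 0
x = −17 or x = −25, giving (−17, −24) and (−25, −8).
|(−17, −24) − (−25, −8)| = √((8)² + (−16)²) = 8√5.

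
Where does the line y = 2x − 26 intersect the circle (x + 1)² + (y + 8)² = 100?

From the line, y = 2x − 26. Substituting:
5x² − 70x + 225 = 0  ⟹  x² − 14x + 45 = 0
x = 9 or x = 5, giving (9, −8) and (5, −16).

(5, −16) and (9, −8)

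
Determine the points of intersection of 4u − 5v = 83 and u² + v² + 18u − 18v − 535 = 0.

(2, −15) and (12, −7)

Substitute v = (−83 + 4u)/5:
41u² − 574u + 984 = 0  ⟹  u² − 14u + 24 = 0
u = 12 or u = 2, giving (12, −7) and (2, −15).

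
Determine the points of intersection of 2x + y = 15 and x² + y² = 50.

Express y = −2x + 15 and substitute into the circle:
5x² − 60x + 175 = 0  ⟹  x² − 12x + 35 = 0
x = 7 or x = 5, giving (7, 1) and (5, 5).

(5, 5) and (7, 1)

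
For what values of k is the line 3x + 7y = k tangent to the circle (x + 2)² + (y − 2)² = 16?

k = 8 ± 4√58

The line touches the circle iff its distance from (−2, 2) is 4:
|3·(−2) + 7·2 − k| / √58 = 4
|k − (8)| = 4√58.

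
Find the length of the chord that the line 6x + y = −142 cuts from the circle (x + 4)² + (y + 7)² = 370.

2√37

From the line, y = −6x − 142. Substituting:
37x² + 1628x + 17871 = 0  ⟹  x² + 44x + 483 = 0
x = −21 or x = −23, giving (−21, −16) and (−23, −4).
|(−21, −16) − (−23, −4)| = √((2)² + (−12)²) = 2√37.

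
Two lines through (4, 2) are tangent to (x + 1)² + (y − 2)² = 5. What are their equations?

x − 2y = 0 and x + 2y = 8

A line y − (2) = m(x − (4)) is tangent when its distance from (−1, 2) is √5:
[m·(−5) − (0)]² = 5(m² + 1)
4m² − 1 = 0, so m = 1/2 or m = −1/2.
Through (4, 2) these give x − 2y = 0 and x + 2y = 8.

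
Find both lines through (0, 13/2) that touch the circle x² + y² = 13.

Let a tangent through (0, 13/2) have slope m. Its distance from (0, 0) must equal √13:
[m·(0) − (−13/2)]² = 13(m² + 1)
4m² − 9 = 0, so m = −3/2 or m = 3/2.
With m = −3/2: 3x + 2y = 13. With m = 3/2: 3x − 2y = −13.

3x + 2y = 13 and 3x − 2y = −13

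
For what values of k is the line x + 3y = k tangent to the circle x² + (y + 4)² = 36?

k = −12 ± 6√10

Tangency holds when the distance from the centre (0, −4) to the line equals the radius 6:
|1·0 + 3·(−4) − k| / √10 = 6
|k − (−12)| = 6√10.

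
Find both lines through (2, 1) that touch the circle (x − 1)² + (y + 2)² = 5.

2x + y = 5 and x − 2y = 0

Let a tangent through (2, 1) have slope m. Its distance from (1, −2) must equal √5:
[m·(−1) − (−3)]² = 5(m² + 1)
2m² + 3m − 2 = 0, so m = −2 or m = 1/2.
Through (2, 1) these give 2x + y = 5 and x − 2y = 0.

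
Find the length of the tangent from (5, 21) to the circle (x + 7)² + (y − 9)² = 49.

With centre O = (−7, 9), |OP|² = 288 and r² = 49.
By the tangent–radius right angle, tangent length = √(|PO|² − r²) = √239.

√239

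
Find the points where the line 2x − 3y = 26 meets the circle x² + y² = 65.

(1, −8) and (7, −4)

Express y = (−26 + 2x)/3 and substitute into the circle:
13x² − 104x + 91 = 0  ⟹  x² − 8x + 7 = 0
x = 7 or x = 1, giving (7, −4) and (1, −8).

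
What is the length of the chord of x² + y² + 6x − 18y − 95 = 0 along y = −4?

8

The distance from (−3, 9) to the line is 13, and r² = 185.
Chord = 2√(r² − d²) = 2·√(16) = 8.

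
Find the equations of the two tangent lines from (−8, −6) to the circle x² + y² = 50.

x + 7y = −50 and 7x − y = −50

Write the tangent as mx − y + (−6 − m·(−8)) = 0 and set its distance from the centre to 5√2:
(8m − (6))² = 50(m² + 1)
7m² − 48m − 7 = 0, so m = −1/7 or m = 7.
Through (−8, −6) these give x + 7y = −50 and 7x − y = −50.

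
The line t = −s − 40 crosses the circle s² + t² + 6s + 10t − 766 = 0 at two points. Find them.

From the line, t = −s − 40. Substituting:
2s² + 76s + 434 = 0  ⟹  s² + 38s + 217 = 0
s = −7 or s = −31, giving (−7, −33) and (−31, −9).

(−31, −9) and (−7, −33)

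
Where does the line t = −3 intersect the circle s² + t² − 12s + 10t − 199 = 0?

(−10, −3) and (22, −3)

Express t = −3 and substitute into the circle:
s² − 12s − 220 = 0
s = 22 or s = −10, giving (22, −3) and (−10, −3).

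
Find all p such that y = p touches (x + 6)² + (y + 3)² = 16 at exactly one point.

For a tangent, require d(centre, line) = r = 4.
|0·(−6) + 1·(−3) − p| / √1 = 4
|p − (−3)| = 4, so p = 1 or p = −7.

p = −7 or p = 1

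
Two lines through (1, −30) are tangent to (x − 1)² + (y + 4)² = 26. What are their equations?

A line y − (−30) = m(x − (1)) is tangent when its distance from (1, −4) is √26:
[m·(0) − (26)]² = 26(m² + 1)
m² − 25 = 0, so m = 5 or m = −5.
Through (1, −30) these give 5x − y = 35 and 5x + y = −25.

5x − y = 35 and 5x + y = −25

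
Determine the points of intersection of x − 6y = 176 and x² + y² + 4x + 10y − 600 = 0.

Substitute y = (−176 + x)/6:
37x² − 148x − 1184 = 0  ⟹  x² − 4x − 32 = 0
x = 8 or x = −4, giving (8, −28) and (−4, −30).

(−4, −30) and (8, −28)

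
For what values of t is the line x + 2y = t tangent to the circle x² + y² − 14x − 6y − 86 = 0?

t = 13 ± 12√5

Tangency holds when the distance from the centre (7, 3) to the line equals the radius 12:
|1·7 + 2·3 − t| / √5 = 12
|t − (13)| = 12√5.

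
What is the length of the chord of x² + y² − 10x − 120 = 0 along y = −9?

The distance from (5, 0) to the line is 9, and r² = 145.
Chord = 2√(r² − d²) = 2·√(64) = 16.

16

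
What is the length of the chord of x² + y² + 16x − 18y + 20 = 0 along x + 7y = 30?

15√2

Substitute y = (30 − x)/7:
50x² + 850x − 1900 = 0  ⟹  x² + 17x − 38 = 0
x = 2 or x = −19, giving (2, 4) and (−19, 7).
Chord length = distance between (2, 4) and (−19, 7) = √450 = 15√2.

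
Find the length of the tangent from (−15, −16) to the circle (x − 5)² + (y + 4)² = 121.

3√47

With centre O = (5, −4), |OP|² = 544 and r² = 121.
By the tangent–radius right angle, tangent length = √(|PO|² − r²) = √423 = 3√47.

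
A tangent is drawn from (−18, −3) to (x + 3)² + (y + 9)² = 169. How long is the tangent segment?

2√23

With centre O = (−3, −9), |OP|² = 261 and r² = 169.
Power of the point: PT² = |PO|² − r² = 92, so PT = 2√23.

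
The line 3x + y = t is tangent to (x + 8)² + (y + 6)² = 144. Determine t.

The line touches the circle iff its distance from (−8, −6) is 12:
|3·(−8) + 1·(−6) − t| / √10 = 12
|t − (−30)| = 12√10.

t = −30 ± 12√10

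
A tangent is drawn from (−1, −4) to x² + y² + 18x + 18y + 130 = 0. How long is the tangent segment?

√57

The centre is (−9, −9) and r = 4√2. The square of the distance from P to the centre is 64 + 25 = 89.
Power of the point: PT² = |PO|² − r² = 57, so PT = √57.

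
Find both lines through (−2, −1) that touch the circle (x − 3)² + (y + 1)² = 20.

2x + y = −5 and 2x − y = −3

Write the tangent as mx − y + (−1 − m·(−2)) = 0 and set its distance from the centre to 2√5:
[m·(5) − (0)]² = 20(m² + 1)
m² − 4 = 0, so m = −2 or m = 2.
With m = −2: 2x + y = −5. With m = 2: 2x − y = −3.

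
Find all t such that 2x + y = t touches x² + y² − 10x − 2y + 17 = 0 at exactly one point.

t = 11 ± 3√5

Tangency holds when the distance from the centre (5, 1) to the line equals the radius 3:
|2·5 + 1·1 − t| / √5 = 3
|t − (11)| = 3√5.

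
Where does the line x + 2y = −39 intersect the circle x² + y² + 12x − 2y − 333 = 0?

(−23, −8) and (−3, −18)

Substitute y = (−39 − x)/2:
5x² + 130x + 345 = 0  ⟹  x² + 26x + 69 = 0
x = −3 or x = −23, giving (−3, −18) and (−23, −8).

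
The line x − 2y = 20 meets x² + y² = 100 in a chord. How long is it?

From the line, y = (−20 + x)/2. Substituting:
5x² − 40x = 0  ⟹  x² − 8x = 0
x = 8 or x = 0, giving (8, −6) and (0, −10).
Chord length = distance between (8, −6) and (0, −10) = √80 = 4√5.

4√5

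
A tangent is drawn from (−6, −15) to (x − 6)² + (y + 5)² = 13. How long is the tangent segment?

√231

With centre O = (6, −5), |OP|² = 244 and r² = 13.
Power of the point: PT² = |PO|² − r² = 231, so PT = √231.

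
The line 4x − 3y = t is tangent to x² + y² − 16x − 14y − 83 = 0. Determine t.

The line touches the circle iff its distance from (8, 7) is 14:
|4·8 − 3·7 − t| / √25 = 14
|t − (11)| = 14·5, so t = 81 or t = −59.

t = −59 or t = 81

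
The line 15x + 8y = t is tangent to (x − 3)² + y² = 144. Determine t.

Tangency holds when the distance from the centre (3, 0) to the line equals the radius 12:
|15·3 + 8·0 − t| / √289 = 12
|t − (45)| = 12·17, so t = 249 or t = −159.

t = −159 or t = 249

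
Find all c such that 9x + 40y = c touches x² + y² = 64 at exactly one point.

Tangency holds when the distance from the centre (0, 0) to the line equals the radius 8:
|9·0 + 40·0 − c| / √1681 = 8
|c| = 8·41, so c = 328 or c = −328.

c = −328 or c = 328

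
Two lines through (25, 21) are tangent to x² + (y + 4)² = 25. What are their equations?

A line y − (21) = m(x − (25)) is tangent when its distance from (0, −4) is 5:
(−25m − (−25))² = 25(m² + 1)
12m² − 25m + 12 = 0, so m = 3/4 or m = 4/3.
Through (25, 21) these give 3x − 4y = −9 and 4x − 3y = 37.

3x − 4y = −9 and 4x − 3y = 37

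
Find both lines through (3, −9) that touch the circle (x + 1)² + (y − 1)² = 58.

3x + 7y = −54 and 7x − 3y = 48

Let a tangent through (3, −9) have slope m. Its distance from (−1, 1) must equal √58:
(−4m − (10))² = 58(m² + 1)
21m² − 40m − 21 = 0, so m = −3/7 or m = 7/3.
With m = −3/7: 3x + 7y = −54. With m = 7/3: 7x − 3y = 48.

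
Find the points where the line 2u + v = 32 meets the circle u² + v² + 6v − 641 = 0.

(5, 22) and (23, −14)

From the line, v = −2u + 32. Substituting:
5u² − 140u + 575 = 0  ⟹  u² − 28u + 115 = 0
u = 23 or u = 5, giving (23, −14) and (5, 22).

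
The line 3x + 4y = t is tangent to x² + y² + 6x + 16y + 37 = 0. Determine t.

For a tangent, require d(centre, line) = r = 6.
|3·(−3) + 4·(−8) − t| / √25 = 6
|t − (−41)| = 6·5, so t = −11 or t = −71.

t = −71 or t = −11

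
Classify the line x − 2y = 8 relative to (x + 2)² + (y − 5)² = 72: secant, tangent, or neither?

Centre (−2, 5), r² = 72. Distance² from centre to line = (−20)²/5 = 80.
Since d² > r², the line lies outside the circle.

neither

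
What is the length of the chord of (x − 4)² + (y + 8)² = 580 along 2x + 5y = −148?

Centre (4, −8), r² = 580. Perpendicular distance d from centre to line = |116| / √29 = 116/√29.
Half the chord is √(r² − d²) = √(116), so the full chord is 4√29.

4√29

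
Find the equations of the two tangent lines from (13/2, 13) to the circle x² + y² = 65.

8x + y = 65 and 4x − 7y = −65

Let a tangent through (13/2, 13) have slope m. Its distance from (0, 0) must equal √65:
[m·(−13/2) − (−13)]² = 65(m² + 1)
7m² + 52m − 32 = 0, so m = −8 or m = 4/7.
With m = −8: 8x + y = 65. With m = 4/7: 4x − 7y = −65.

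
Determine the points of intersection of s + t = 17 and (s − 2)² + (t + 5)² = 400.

(2, 15) and (22, −5)

Express t = −s + 17 and substitute into the circle:
2s² − 48s + 88 = 0  ⟹  s² − 24s + 44 = 0
s = 22 or s = 2, giving (22, −5) and (2, 15).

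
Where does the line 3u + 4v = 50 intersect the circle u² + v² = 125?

Express v = (50 − 3u)/4 and substitute into the circle:
25u² − 300u + 500 = 0  ⟹  u² − 12u + 20 = 0
u = 10 or u = 2, giving (10, 5) and (2, 11).

(2, 11) and (10, 5)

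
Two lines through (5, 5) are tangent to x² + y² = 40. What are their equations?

A line y − (5) = m(x − (5)) is tangent when its distance from (0, 0) is 2√10:
(−5m − (−5))² = 40(m² + 1)
3m² + 10m + 3 = 0, so m = −3 or m = −1/3.
With m = −3: 3x + y = 20. With m = −1/3: x + 3y = 20.

3x + y = 20 and x + 3y = 20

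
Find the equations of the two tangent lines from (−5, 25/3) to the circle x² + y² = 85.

A line y − (25/3) = m(x − (−5)) is tangent when its distance from (0, 0) is √85:
(5m − (−25/3))² = 85(m² + 1)
54m² − 75m + 14 = 0, so m = 7/6 or m = 2/9.
Through (−5, 25/3) these give 7x − 6y = −85 and 2x − 9y = −85.

7x − 6y = −85 and 2x − 9y = −85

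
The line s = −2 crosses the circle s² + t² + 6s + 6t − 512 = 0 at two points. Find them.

(−2, −26) and (−2, 20)

The line gives s = −2. Substituting into the circle:
t² + 6t − 520 = 0
t = 20 or t = −26, giving (−2, 20) and (−2, −26).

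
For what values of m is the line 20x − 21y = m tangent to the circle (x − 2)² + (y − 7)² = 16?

The line touches the circle iff its distance from (2, 7) is 4:
|20·2 − 21·7 − m| / √841 = 4
|m − (−107)| = 4·29, so m = 9 or m = −223.

m = −223 or m = 9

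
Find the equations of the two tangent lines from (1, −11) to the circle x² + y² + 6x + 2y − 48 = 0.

7x − 3y = 40 and 3x + 7y = −74

Write the tangent as mx − y + (−11 − m·(1)) = 0 and set its distance from the centre to √58:
[m·(−4) − (10)]² = 58(m² + 1)
21m² − 40m − 21 = 0, so m = 7/3 or m = −3/7.
With m = 7/3: 7x − 3y = 40. With m = −3/7: 3x + 7y = −74.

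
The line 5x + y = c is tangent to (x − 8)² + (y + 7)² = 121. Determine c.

c = 33 ± 11√26

The line touches the circle iff its distance from (8, −7) is 11:
|5·8 + 1·(−7) − c| / √26 = 11
|c − (33)| = 11√26.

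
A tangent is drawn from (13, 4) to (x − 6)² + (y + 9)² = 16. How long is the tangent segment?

√202

With centre O = (6, −9), |OP|² = 218 and r² = 16.
Power of the point: PT² = |PO|² − r² = 202, so PT = √202.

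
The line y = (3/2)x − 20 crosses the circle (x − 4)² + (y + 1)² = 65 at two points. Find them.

(8, −8) and (12, −2)

From the line, y = (−40 + 3x)/2. Substituting:
13x² − 260x + 1248 = 0  ⟹  x² − 20x + 96 = 0
x = 12 or x = 8, giving (12, −2) and (8, −8).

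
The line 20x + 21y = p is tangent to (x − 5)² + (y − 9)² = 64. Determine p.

p = 57 or p = 521

The line touches the circle iff its distance from (5, 9) is 8:
|20·5 + 21·9 − p| / √841 = 8
|p − (289)| = 8·29, so p = 521 or p = 57.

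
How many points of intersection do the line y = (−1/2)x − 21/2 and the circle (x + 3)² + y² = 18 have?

Substituting the line into the circle gives 5x² + 66x + 405 = 0.
Discriminant = (66)² − 4·5·(405) = −3744 < 0.
No real roots: the line does not meet the circle.

0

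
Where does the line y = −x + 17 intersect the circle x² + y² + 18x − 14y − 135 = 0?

(−6, 23) and (7, 10)

Express y = −x + 17 and substitute into the circle:
2x² − 2x − 84 = 0  ⟹  x² − x − 42 = 0
x = 7 or x = −6, giving (7, 10) and (−6, 23).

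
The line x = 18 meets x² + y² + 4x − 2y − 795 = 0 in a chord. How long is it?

The line gives x = 18. Substituting into the circle:
y² − 2y − 399 = 0
y = 21 or y = −19, giving (18, 21) and (18, −19).
|(18, 21) − (18, −19)| = √((0)² + (40)²) = 40.

40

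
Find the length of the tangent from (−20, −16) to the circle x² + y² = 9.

With centre O = (0, 0), |OP|² = 656 and r² = 9.
The tangent meets the radius at right angles, so tangent² = |PO|² − r² = 656 − 9 = 647.

√647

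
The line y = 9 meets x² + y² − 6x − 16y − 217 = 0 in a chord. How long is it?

Express y = 9 and substitute into the circle:
x² − 6x − 280 = 0
x = 20 or x = −14, giving (20, 9) and (−14, 9).
|(20, 9) − (−14, 9)| = √((34)² + (0)²) = 34.

34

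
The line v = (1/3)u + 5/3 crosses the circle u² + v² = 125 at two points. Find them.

Substitute v = (5 + u)/3:
10u² + 10u − 1100 = 0  ⟹  u² + u − 110 = 0
u = 10 or u = −11, giving (10, 5) and (−11, −2).

(−11, −2) and (10, 5)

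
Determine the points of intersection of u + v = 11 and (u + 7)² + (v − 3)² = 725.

From the line, v = −u + 11. Substituting:
2u² − 2u − 612 = 0  ⟹  u² − u − 306 = 0
u = 18 or u = −17, giving (18, −7) and (−17, 28).

(−17, 28) and (18, −7)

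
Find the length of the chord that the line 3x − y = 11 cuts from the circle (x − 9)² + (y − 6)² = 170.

Centre (9, 6), r² = 170. Perpendicular distance d from centre to line = |10| / √10 = 10/√10.
Chord = 2√(r² − d²) = 2·√(160) = 8√10.

8√10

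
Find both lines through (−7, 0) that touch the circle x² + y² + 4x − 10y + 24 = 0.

x − 2y = −7 and 2x − y = −14

A line y − (0) = m(x − (−7)) is tangent when its distance from (−2, 5) is √5:
[m·(5) − (5)]² = 5(m² + 1)
2m² − 5m + 2 = 0, so m = 1/2 or m = 2.
With m = 1/2: x − 2y = −7. With m = 2: 2x − y = −14.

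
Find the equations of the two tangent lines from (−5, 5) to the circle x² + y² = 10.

x + 3y = 10 and 3x + y = −10

A line y − (5) = m(x − (−5)) is tangent when its distance from (0, 0) is √10:
[m·(5) − (−5)]² = 10(m² + 1)
3m² + 10m + 3 = 0, so m = −1/3 or m = −3.
Through (−5, 5) these give x + 3y = 10 and 3x + y = −10.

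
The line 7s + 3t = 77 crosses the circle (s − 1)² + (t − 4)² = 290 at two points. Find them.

(2, 21) and (14, −7)

Substitute t = (77 − 7s)/3:
58s² − 928s + 1624 = 0  ⟹  s² − 16s + 28 = 0
s = 14 or s = 2, giving (14, −7) and (2, 21).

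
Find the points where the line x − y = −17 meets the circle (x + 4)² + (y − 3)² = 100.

Express y = x + 17 and substitute into the circle:
2x² + 36x + 112 = 0  ⟹  x² + 18x + 56 = 0
x = −4 or x = −14, giving (−4, 13) and (−14, 3).

(−14, 3) and (−4, 13)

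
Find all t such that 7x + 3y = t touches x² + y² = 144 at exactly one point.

t = ±12√58

The line touches the circle iff its distance from (0, 0) is 12:
|7·0 + 3·0 − t| / √58 = 12
|t| = 12√58.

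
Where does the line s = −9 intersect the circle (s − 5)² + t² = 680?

(−9, −22) and (−9, 22)

The line gives s = −9. Substituting into the circle:
t² − 484 = 0
t = 22 or t = −22, giving (−9, 22) and (−9, −22).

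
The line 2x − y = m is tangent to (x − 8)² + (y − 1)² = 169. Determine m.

m = 15 ± 13√5

The line touches the circle iff its distance from (8, 1) is 13:
|2·8 − 1·1 − m| / √5 = 13
|m − (15)| = 13√5.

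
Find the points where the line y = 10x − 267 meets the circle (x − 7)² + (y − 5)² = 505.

Substitute y = 10x − 267:
101x² − 5454x + 73528 = 0  ⟹  x² − 54x + 728 = 0
x = 28 or x = 26, giving (28, 13) and (26, −7).

(26, −7) and (28, 13)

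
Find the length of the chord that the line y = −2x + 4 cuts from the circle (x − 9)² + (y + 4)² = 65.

From the line, y = −2x + 4. Substituting:
5x² − 50x + 80 = 0  ⟹  x² − 10x + 16 = 0
x = 8 or x = 2, giving (8, −12) and (2, 0).
|(8, −12) − (2, 0)| = √((6)² + (−12)²) = 6√5.

6√5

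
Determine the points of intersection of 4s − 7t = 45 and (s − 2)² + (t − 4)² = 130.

(−1, −7) and (13, 1)

Express t = (−45 + 4s)/7 and substitute into the circle:
65s² − 780s − 845 = 0  ⟹  s² − 12s − 13 = 0
s = 13 or s = −1, giving (13, 1) and (−1, −7).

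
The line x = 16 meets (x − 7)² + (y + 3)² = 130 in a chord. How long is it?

The distance from (7, −3) to the line is 9, and r² = 130.
Half the chord is √(r² − d²) = √(49), so the full chord is 14.

14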